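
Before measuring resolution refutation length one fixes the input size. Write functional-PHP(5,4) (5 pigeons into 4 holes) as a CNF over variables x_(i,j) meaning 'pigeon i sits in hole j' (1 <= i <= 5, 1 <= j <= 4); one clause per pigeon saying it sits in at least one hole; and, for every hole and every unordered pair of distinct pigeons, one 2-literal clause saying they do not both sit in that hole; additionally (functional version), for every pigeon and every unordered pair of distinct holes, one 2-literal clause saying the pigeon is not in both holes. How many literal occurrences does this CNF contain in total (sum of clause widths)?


functional-PHP(5,4): 5 pigeons, 4 holes, 5*4 = 20 variables.
- pigeon clauses: one per pigeon -> 5 clauses of width 4 -> 20 literals
- hole clauses: 4 holes * C(5,2) = 4 * 10 -> 40 clauses of width 2 -> 80 literals
- functional clauses: 5 pigeons * C(4,2) = 5 * 6 -> 30 clauses of width 2 -> 60 literals
Total literal occurrences = 20 + 80 + 60 = 160

160


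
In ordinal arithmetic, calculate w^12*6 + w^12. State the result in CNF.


Ordinal addition w^12*6 + w^12:
Both terms have the same exponent 12.
w^e*c + w^e*d = w^e*(c+d).
Result = w^12*(6+1) = w^12*7

w^12*7


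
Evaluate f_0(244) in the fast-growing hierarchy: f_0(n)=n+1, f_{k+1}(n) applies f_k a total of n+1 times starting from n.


f_0(244) = 244 + 1 = 245

245


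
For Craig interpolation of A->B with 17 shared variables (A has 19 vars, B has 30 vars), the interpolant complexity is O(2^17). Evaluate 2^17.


Shared atoms = 17
Craig interpolant size bound = 2^17
= 131072

131072


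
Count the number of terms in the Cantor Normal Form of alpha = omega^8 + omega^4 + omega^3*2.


CNF: omega^8 + omega^4 + omega^3*2
Count the summands separated by '+':
  term 1: omega^8
  term 2: omega^4
  term 3: omega^3*2
Total terms = 3

3


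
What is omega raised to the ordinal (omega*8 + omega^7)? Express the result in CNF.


omega^(omega*8 + omega^7):
In ordinal addition a term is absorbed by a following term of strictly larger exponent: 1 < 7, so omega*8 + omega^7 = omega^7.
omega raised to a CNF ordinal is a single CNF term: Result = omega^(omega^7)

omega^(omega^7)


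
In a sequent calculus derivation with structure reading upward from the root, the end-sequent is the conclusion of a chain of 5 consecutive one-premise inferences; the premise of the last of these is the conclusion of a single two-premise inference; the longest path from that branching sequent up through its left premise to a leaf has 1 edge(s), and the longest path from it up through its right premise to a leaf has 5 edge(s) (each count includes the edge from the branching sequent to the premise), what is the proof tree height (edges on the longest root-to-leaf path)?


Longest path through the left premise: 1 edges (measured from the branching sequent)
Longest path through the right premise: 5 edges
Height of the subtree rooted at the branching sequent: max(1, 5) = 5
The branching sequent sits 5 edges above the root (the chain of one-premise inferences), so height = 5 + 5 = 10

10


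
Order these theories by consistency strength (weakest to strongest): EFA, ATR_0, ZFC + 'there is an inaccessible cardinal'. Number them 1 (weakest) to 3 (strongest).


Ordering by consistency strength:
1. EFA
2. ATR_0
3. ZFC + 'there is an inaccessible cardinal'


EFA=1, ATR_0=2, ZFC + 'there is an inaccessible cardinal'=3


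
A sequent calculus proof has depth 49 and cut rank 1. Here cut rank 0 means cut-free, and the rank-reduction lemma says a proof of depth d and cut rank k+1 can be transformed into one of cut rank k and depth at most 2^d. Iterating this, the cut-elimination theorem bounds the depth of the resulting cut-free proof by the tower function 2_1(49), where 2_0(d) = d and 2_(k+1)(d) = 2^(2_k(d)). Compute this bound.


Each rank reduction sends depth d to at most 2^d; cut rank r needs r reductions.
2_0(49) = 49
2_1(49) = 2^49 = 562949953421312
Cut-free depth bound = 562949953421312

562949953421312


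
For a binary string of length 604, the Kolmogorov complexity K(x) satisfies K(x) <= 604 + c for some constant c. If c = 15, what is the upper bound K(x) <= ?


K(x) <= |x| + c = 604 + 15 = 619

619


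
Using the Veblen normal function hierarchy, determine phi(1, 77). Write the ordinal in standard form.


phi(1, 77):
phi(1, beta) = epsilon_beta (the beta-th epsilon number).
phi(1, 77) = epsilon_77

epsilon_77


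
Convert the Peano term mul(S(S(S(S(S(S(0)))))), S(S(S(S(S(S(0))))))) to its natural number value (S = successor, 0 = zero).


mul(S^6(0), S^6(0)):
S^6(0) = 6
S^6(0) = 6
6 * 6 = 36

36


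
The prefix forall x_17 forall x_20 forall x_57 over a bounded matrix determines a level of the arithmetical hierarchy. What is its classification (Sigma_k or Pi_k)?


Leading quantifier is forall, so the class is Pi.
Number of quantifier blocks = alternations + 1 = 0 + 1 = 1.
Classification: Pi_1

Pi_1


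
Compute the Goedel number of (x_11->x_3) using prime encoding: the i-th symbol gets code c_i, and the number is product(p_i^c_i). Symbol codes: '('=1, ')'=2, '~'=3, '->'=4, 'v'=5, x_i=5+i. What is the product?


Formula: (x_11->x_3)
Symbol codes: [1, 16, 4, 8, 2]
Primes: [2, 3, 5, 7, 11]
p_1^1 = 2^1 = 2
p_2^16 = 3^16 = 43046721
p_3^4 = 5^4 = 625
p_4^8 = 7^8 = 5764801
p_5^2 = 11^2 = 121
Product = 37533561765462551250

37533561765462551250


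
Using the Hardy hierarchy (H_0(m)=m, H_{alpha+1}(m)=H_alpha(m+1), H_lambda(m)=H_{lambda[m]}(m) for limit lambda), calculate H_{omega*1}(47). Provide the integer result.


H_{omega*1}(47):
For the Hardy hierarchy, H_{omega*k}(n) = 2^k * n.
2^1 = 2.
2 * 47 = 94

94


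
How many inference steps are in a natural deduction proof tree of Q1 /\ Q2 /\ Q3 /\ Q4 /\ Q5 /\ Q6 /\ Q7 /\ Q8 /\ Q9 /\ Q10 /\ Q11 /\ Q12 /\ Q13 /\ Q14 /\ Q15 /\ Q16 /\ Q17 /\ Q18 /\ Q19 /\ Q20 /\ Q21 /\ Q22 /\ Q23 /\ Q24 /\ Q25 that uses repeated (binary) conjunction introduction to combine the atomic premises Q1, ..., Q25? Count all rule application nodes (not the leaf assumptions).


The target conjunction has 25 conjuncts, i.e. 24 binary /\ connectives.
Each conjunction-intro joins two pieces, so 25 atoms require 25-1 = 24 applications.
Total inference nodes = 24

24


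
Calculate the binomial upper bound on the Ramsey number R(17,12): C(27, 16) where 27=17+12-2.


R(17,12) <= C(17+12-2, 17-1) = C(27, 16)
C(27, 16) = 27! / (16! * 11!)
= 13037895

13037895


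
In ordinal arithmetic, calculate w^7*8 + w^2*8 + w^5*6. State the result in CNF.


Ordinal addition (w^7*8 + w^2*8) + w^5*6:
alpha's leading term has exponent 7 > beta's exponent 5, so it survives.
alpha's tail term has exponent 2 < beta's exponent 5, so it is absorbed by beta.
In ordinal addition, any term followed by a strictly larger-exponent term is absorbed.
Result = w^7*8 + w^5*6

w^7*8 + w^5*6


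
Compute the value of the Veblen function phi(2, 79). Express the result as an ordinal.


phi(2, 79):
phi(2, beta) = zeta_beta (the beta-th zeta number, fixed point of epsilon).
phi(2, 79) = zeta_79

zeta_79


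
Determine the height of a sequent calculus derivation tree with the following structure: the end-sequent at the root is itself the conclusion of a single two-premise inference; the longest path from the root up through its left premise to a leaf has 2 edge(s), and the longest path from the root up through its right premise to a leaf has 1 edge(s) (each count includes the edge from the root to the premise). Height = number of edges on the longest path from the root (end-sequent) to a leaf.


Longest path through the left premise: 2 edges (measured from the branching sequent)
Longest path through the right premise: 1 edges
Height of the subtree rooted at the branching sequent: max(2, 1) = 2
The branching sequent is the root itself.
Total height = 2

2


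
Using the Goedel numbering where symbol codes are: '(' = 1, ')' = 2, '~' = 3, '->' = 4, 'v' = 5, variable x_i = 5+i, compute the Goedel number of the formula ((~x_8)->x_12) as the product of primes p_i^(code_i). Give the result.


Formula: ((~x_8)->x_12)
Symbol codes: [1, 1, 3, 13, 2, 4, 17, 2]
Primes: [2, 3, 5, 7, 11, 13, 17, 19]
p_1^1 = 2^1 = 2
p_2^1 = 3^1 = 3
p_3^3 = 5^3 = 125
p_4^13 = 7^13 = 96889010407
p_5^2 = 11^2 = 121
p_6^4 = 13^4 = 28561
p_7^17 = 17^17 = 827240261886336764177
p_8^2 = 19^2 = 361
Product = 74995193231138262149135194580120021053949250

74995193231138262149135194580120021053949250


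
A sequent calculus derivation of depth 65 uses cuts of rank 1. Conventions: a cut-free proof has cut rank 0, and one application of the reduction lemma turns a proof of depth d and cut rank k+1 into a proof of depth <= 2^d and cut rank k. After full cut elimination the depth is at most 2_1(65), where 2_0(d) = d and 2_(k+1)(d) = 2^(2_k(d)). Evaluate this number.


Each rank reduction sends depth d to at most 2^d; cut rank r needs r reductions.
2_0(65) = 65
2_1(65) = 2^65 = 36893488147419103232
Cut-free depth bound = 36893488147419103232

36893488147419103232


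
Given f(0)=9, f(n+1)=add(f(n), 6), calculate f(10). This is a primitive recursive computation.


f(0) = 9
f(1) = add(f(0), 6) = add(9, 6) = 15
f(2) = add(f(1), 6) = add(15, 6) = 21
f(3) = add(f(2), 6) = add(21, 6) = 27
f(4) = add(f(3), 6) = add(27, 6) = 33
f(5) = add(f(4), 6) = add(33, 6) = 39
f(6) = add(f(5), 6) = add(39, 6) = 45
f(7) = add(f(6), 6) = add(45, 6) = 51
f(8) = add(f(7), 6) = add(51, 6) = 57
f(9) = add(f(8), 6) = add(57, 6) = 63
f(10) = add(f(9), 6) = add(63, 6) = 69


69


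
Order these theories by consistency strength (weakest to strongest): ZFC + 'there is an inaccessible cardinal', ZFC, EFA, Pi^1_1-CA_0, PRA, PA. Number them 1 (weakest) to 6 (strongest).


Ordering by consistency strength:
1. EFA
2. PRA
3. PA
4. Pi^1_1-CA_0
5. ZFC
6. ZFC + 'there is an inaccessible cardinal'


ZFC + 'there is an inaccessible cardinal'=6, ZFC=5, EFA=1, Pi^1_1-CA_0=4, PRA=2, PA=3


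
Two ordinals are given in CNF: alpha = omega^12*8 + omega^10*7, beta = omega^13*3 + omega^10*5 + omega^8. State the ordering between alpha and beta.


Compare term by term from highest exponent:
alpha = omega^12*8 + omega^10*7
beta = omega^13*3 + omega^10*5 + omega^8
Term 1: alpha has omega^12*8, beta has omega^13*3
Term 2: alpha has omega^10*7, beta has omega^10*5
Term 3: alpha has omega^0*0, beta has omega^8*1
Result: alpha < beta

alpha < beta


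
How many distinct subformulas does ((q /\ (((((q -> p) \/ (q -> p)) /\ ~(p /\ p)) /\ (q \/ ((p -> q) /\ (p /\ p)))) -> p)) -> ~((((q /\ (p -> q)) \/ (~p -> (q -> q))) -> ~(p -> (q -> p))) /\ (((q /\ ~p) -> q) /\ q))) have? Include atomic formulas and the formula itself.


Formula: ((q /\ (((((q -> p) \/ (q -> p)) /\ ~(p /\ p)) /\ (q \/ ((p -> q) /\ (p /\ p)))) -> p)) -> ~((((q /\ (p -> q)) \/ (~p -> (q -> q))) -> ~(p -> (q -> p))) /\ (((q /\ ~p) -> q) /\ q)))
Subformulas found:
  1. q
  2. p
  3. ~p
  4. (q -> p)
  5. (q -> q)
  6. (p /\ p)
  7. (p -> q)
  8. ~(p /\ p)
  9. (q /\ ~p)
  10. (q /\ (p -> q))
  11. (p -> (q -> p))
  12. ((q /\ ~p) -> q)
  13. (~p -> (q -> q))
  14. ~(p -> (q -> p))
  15. ((q -> p) \/ (q -> p))
  16. ((p -> q) /\ (p /\ p))
  17. (((q /\ ~p) -> q) /\ q)
  18. (q \/ ((p -> q) /\ (p /\ p)))
  19. ((q /\ (p -> q)) \/ (~p -> (q -> q)))
  20. (((q -> p) \/ (q -> p)) /\ ~(p /\ p))
  21. (((q /\ (p -> q)) \/ (~p -> (q -> q))) -> ~(p -> (q -> p)))
  22. ((((q -> p) \/ (q -> p)) /\ ~(p /\ p)) /\ (q \/ ((p -> q) /\ (p /\ p))))
  23. (((((q -> p) \/ (q -> p)) /\ ~(p /\ p)) /\ (q \/ ((p -> q) /\ (p /\ p)))) -> p)
  24. (q /\ (((((q -> p) \/ (q -> p)) /\ ~(p /\ p)) /\ (q \/ ((p -> q) /\ (p /\ p)))) -> p))
  25. ((((q /\ (p -> q)) \/ (~p -> (q -> q))) -> ~(p -> (q -> p))) /\ (((q /\ ~p) -> q) /\ q))
  26. ~((((q /\ (p -> q)) \/ (~p -> (q -> q))) -> ~(p -> (q -> p))) /\ (((q /\ ~p) -> q) /\ q))
  27. ((q /\ (((((q -> p) \/ (q -> p)) /\ ~(p /\ p)) /\ (q \/ ((p -> q) /\ (p /\ p)))) -> p)) -> ~((((q /\ (p -> q)) \/ (~p -> (q -> q))) -> ~(p -> (q -> p))) /\ (((q /\ ~p) -> q) /\ q)))
Total distinct subformulas = 27

27


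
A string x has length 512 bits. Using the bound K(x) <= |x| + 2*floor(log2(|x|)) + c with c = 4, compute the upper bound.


floor(log2(512)) = 9
2 * 9 = 18
K(x) <= 512 + 18 + 4 = 534

534


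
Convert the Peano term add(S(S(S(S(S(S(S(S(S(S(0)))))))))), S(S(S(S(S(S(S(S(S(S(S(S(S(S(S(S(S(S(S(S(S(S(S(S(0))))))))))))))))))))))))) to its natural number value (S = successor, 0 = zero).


add(S^10(0), S^24(0)):
S^10(0) = 10
S^24(0) = 24
10 + 24 = 34

34


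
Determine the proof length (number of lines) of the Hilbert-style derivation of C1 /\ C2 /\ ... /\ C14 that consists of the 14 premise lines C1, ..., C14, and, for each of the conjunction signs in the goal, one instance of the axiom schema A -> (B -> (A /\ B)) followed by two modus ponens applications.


Conjoining 14 premises:
- 14 premise lines
- the goal has 13 conjunction signs; each costs 1 axiom instance + 2 MP = 3 lines: 3 * 13 = 39
Total = 14 + 39 = 53 lines.

53


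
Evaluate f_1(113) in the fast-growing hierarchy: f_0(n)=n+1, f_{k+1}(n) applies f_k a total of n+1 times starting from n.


f_1(113) = f_0^114(113)
f_0 adds 1 each time, applied 114 times.
f_1(113) = 113 + 114 = 227

227


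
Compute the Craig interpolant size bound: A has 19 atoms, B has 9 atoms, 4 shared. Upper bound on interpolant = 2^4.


Shared atoms = 4
Craig interpolant size bound = 2^4
= 16

16


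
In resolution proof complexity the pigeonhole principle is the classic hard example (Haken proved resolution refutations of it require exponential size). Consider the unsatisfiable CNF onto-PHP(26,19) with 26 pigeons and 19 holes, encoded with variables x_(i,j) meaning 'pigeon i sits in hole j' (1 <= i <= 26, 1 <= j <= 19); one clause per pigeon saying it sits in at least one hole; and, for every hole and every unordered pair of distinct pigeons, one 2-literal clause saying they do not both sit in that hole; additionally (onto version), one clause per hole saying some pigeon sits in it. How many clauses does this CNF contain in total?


onto-PHP(26,19): 26 pigeons, 19 holes, 26*19 = 494 variables.
- pigeon clauses: one per pigeon -> 26 clauses
- hole clauses: 19 holes * C(26,2) = 19 * 325 -> 6175 clauses
- onto clauses: one per hole -> 19 clauses
Total clauses = 26 + 6175 + 19 = 6220

6220


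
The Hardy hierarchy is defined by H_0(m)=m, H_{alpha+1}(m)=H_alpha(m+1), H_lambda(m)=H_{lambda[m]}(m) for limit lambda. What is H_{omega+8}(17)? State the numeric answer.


H_{omega+8}(17):
Unwind the 8 successor steps: H_{omega+8}(17) = H_omega(17+8) = H_omega(25).
H_omega(m) = H_m(m) = m + m = 2m.
Result = 2 * 25 = 50

50


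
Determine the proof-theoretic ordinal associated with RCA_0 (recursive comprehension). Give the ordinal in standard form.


The proof-theoretic ordinal of RCA_0 (recursive comprehension) is a standard result in ordinal analysis.
This ordinal is the supremum of order types of primitive recursive well-orderings
that the theory can prove to be well-ordered.
For RCA_0 (recursive comprehension), the proof-theoretic ordinal is omega^omega.

omega^omega


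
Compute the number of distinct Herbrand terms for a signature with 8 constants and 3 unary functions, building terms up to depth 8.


Herbrand terms by depth:
Depth 0: 8 constants
Depth 1: 24 new terms (running total: 32)
Depth 2: 72 new terms (running total: 104)
Depth 3: 216 new terms (running total: 320)
Depth 4: 648 new terms (running total: 968)
Depth 5: 1944 new terms (running total: 2912)
Depth 6: 5832 new terms (running total: 8744)
Depth 7: 17496 new terms (running total: 26240)
Depth 8: 52488 new terms (running total: 78728)
Total distinct ground terms = 78728

78728


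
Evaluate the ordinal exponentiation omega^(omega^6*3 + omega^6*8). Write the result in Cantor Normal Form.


omega^(omega^6*3 + omega^6*8):
Both terms of the exponent have the same exponent 6, so they merge: omega^6*3 + omega^6*8 = omega^6*(3+8) = omega^6*11.
omega raised to a CNF ordinal is a single CNF term: Result = omega^(omega^6*11)

omega^(omega^6*11)


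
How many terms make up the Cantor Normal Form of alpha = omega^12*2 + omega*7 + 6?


CNF: omega^12*2 + omega*7 + 6
Count the summands separated by '+':
  term 1: omega^12*2
  term 2: omega*7
  term 3: 6
Total terms = 3

3


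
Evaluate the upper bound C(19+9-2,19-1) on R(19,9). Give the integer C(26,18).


R(19,9) <= C(19+9-2, 19-1) = C(26, 18)
C(26, 18) = 26! / (18! * 8!)
= 1562275

1562275


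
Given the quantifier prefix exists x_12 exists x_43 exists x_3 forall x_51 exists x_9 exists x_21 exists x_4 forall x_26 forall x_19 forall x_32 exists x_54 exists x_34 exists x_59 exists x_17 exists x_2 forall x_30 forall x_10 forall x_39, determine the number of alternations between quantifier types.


Walk the prefix and count type changes:
  position 1: exists -> exists
  position 2: exists -> exists
  position 3: exists -> forall <-- alternation
  position 4: forall -> exists <-- alternation
  position 5: exists -> exists
  position 6: exists -> exists
  position 7: exists -> forall <-- alternation
  position 8: forall -> forall
  position 9: forall -> forall
  position 10: forall -> exists <-- alternation
  position 11: exists -> exists
  position 12: exists -> exists
  position 13: exists -> exists
  position 14: exists -> exists
  position 15: exists -> forall <-- alternation
  position 16: forall -> forall
  position 17: forall -> forall
Total alternations = 5

5


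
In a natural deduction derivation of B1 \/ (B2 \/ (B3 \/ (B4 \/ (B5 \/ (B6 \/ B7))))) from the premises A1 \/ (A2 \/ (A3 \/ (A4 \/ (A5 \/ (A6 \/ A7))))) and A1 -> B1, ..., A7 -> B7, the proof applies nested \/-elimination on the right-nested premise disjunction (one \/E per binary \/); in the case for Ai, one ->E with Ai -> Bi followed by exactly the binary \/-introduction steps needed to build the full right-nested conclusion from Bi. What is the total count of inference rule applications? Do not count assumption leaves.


Constructive dilemma with 7 branches, all disjunctions right-nested:
- \/E: the premise has 6 binary \/, each eliminated once: 6 nodes.
- ->E: one per case (Ai with Ai -> Bi gives Bi): 7 nodes.
- \/I: in case i < n, Bi needs 1 step to form Bi \/ (B(i+1) \/ ...) and then i-1 steps to prepend B(i-1), ..., B1, i.e. i steps; in case i = n, B7 needs 6 prepend steps.
  \/I total = (1 + 2 + ... + 6) + 6 = 21 + 6 = 27 nodes.
Total = 6 + 7 + 27 = 40

40


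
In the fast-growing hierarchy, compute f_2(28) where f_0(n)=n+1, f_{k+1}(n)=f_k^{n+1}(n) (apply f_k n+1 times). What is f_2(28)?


f_2(28) = f_1^29(28)
f_1(m) = 2m + 1.
Iterating: f_1^k(n) = 2^k*(n+1) - 1.
f_2(28) = 2^29*(28+1) - 1 = 536870912*29 - 1 = 15569256447

15569256447


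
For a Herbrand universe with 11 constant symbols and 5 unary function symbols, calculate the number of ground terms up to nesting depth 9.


Herbrand terms by depth:
Depth 0: 11 constants
Depth 1: 55 new terms (running total: 66)
Depth 2: 275 new terms (running total: 341)
Depth 3: 1375 new terms (running total: 1716)
Depth 4: 6875 new terms (running total: 8591)
Depth 5: 34375 new terms (running total: 42966)
Depth 6: 171875 new terms (running total: 214841)
Depth 7: 859375 new terms (running total: 1074216)
Depth 8: 4296875 new terms (running total: 5371091)
Depth 9: 21484375 new terms (running total: 26855466)
Total distinct ground terms = 26855466

26855466


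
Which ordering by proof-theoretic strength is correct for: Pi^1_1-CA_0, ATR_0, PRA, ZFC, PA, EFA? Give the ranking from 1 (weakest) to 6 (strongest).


Ordering by consistency strength:
1. EFA
2. PRA
3. PA
4. ATR_0
5. Pi^1_1-CA_0
6. ZFC


Pi^1_1-CA_0=5, ATR_0=4, PRA=2, ZFC=6, PA=3, EFA=1


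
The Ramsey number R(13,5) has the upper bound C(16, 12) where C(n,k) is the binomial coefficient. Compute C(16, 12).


R(13,5) <= C(13+5-2, 13-1) = C(16, 12)
C(16, 12) = 16! / (12! * 4!)
= 1820

1820


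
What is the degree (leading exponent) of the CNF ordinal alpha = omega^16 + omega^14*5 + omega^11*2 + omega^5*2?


CNF: omega^16 + omega^14*5 + omega^11*2 + omega^5*2
The leading term is omega^16, which has exponent 16.

16


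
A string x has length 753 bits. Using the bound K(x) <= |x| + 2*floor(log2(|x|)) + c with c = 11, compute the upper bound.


floor(log2(753)) = 9
2 * 9 = 18
K(x) <= 753 + 18 + 11 = 782

782


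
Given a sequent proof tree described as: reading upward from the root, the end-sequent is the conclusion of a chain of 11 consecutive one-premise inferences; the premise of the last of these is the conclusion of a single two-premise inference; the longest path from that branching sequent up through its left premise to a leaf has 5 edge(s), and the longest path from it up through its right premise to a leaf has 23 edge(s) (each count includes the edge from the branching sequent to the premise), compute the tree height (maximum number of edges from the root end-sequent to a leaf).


Longest path through the left premise: 5 edges (measured from the branching sequent)
Longest path through the right premise: 23 edges
Height of the subtree rooted at the branching sequent: max(5, 23) = 23
The branching sequent sits 11 edges above the root (the chain of one-premise inferences), so height = 23 + 11 = 34

34


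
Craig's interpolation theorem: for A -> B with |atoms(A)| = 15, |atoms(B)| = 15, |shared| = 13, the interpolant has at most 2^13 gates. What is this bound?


Shared atoms = 13
Craig interpolant size bound = 2^13
= 8192

8192


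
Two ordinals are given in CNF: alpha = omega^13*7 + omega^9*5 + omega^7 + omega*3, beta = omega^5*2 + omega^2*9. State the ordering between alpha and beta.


Compare term by term from highest exponent:
alpha = omega^13*7 + omega^9*5 + omega^7 + omega*3
beta = omega^5*2 + omega^2*9
Term 1: alpha has omega^13*7, beta has omega^5*2
Term 2: alpha has omega^9*5, beta has omega^2*9
Term 3: alpha has omega^7*1, beta has omega^0*0
Term 4: alpha has omega^1*3, beta has omega^0*0
Result: alpha > beta

alpha > beta


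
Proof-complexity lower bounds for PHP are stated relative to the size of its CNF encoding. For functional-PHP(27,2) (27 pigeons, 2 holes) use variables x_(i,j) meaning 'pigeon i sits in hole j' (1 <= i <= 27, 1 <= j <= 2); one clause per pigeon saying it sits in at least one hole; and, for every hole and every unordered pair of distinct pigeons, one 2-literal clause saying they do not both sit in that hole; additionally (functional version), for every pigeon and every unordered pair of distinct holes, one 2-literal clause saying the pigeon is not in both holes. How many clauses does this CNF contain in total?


functional-PHP(27,2): 27 pigeons, 2 holes, 27*2 = 54 variables.
- pigeon clauses: one per pigeon -> 27 clauses
- hole clauses: 2 holes * C(27,2) = 2 * 351 -> 702 clauses
- functional clauses: 27 pigeons * C(2,2) = 27 * 1 -> 27 clauses
Total clauses = 27 + 702 + 27 = 756

756


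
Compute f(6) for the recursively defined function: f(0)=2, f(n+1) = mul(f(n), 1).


f(0) = 2
f(1) = mul(f(0), 1) = mul(2, 1) = 2
f(2) = mul(f(1), 1) = mul(2, 1) = 2
f(3) = mul(f(2), 1) = mul(2, 1) = 2
f(4) = mul(f(3), 1) = mul(2, 1) = 2
f(5) = mul(f(4), 1) = mul(2, 1) = 2
f(6) = mul(f(5), 1) = mul(2, 1) = 2


2


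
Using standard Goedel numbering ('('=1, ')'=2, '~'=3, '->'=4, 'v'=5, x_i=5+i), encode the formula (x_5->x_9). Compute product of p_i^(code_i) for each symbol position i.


Formula: (x_5->x_9)
Symbol codes: [1, 10, 4, 14, 2]
Primes: [2, 3, 5, 7, 11]
p_1^1 = 2^1 = 2
p_2^10 = 3^10 = 59049
p_3^4 = 5^4 = 625
p_4^14 = 7^14 = 678223072849
p_5^2 = 11^2 = 121
Product = 6057319627084915901250

6057319627084915901250


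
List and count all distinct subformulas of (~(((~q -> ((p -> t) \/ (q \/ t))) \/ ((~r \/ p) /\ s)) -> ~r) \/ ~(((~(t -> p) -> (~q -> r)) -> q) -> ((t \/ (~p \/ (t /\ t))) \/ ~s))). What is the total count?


Formula: (~(((~q -> ((p -> t) \/ (q \/ t))) \/ ((~r \/ p) /\ s)) -> ~r) \/ ~(((~(t -> p) -> (~q -> r)) -> q) -> ((t \/ (~p \/ (t /\ t))) \/ ~s)))
Subformulas found:
  1. r
  2. q
  3. s
  4. t
  5. p
  6. ~p
  7. ~r
  8. ~s
  9. ~q
  10. (q \/ t)
  11. (t /\ t)
  12. (p -> t)
  13. (t -> p)
  14. ~(t -> p)
  15. (~q -> r)
  16. (~r \/ p)
  17. (~p \/ (t /\ t))
  18. ((~r \/ p) /\ s)
  19. ((p -> t) \/ (q \/ t))
  20. (t \/ (~p \/ (t /\ t)))
  21. (~(t -> p) -> (~q -> r))
  22. (~q -> ((p -> t) \/ (q \/ t)))
  23. ((~(t -> p) -> (~q -> r)) -> q)
  24. ((t \/ (~p \/ (t /\ t))) \/ ~s)
  25. ((~q -> ((p -> t) \/ (q \/ t))) \/ ((~r \/ p) /\ s))
  26. (((~q -> ((p -> t) \/ (q \/ t))) \/ ((~r \/ p) /\ s)) -> ~r)
  27. ~(((~q -> ((p -> t) \/ (q \/ t))) \/ ((~r \/ p) /\ s)) -> ~r)
  28. (((~(t -> p) -> (~q -> r)) -> q) -> ((t \/ (~p \/ (t /\ t))) \/ ~s))
  29. ~(((~(t -> p) -> (~q -> r)) -> q) -> ((t \/ (~p \/ (t /\ t))) \/ ~s))
  30. (~(((~q -> ((p -> t) \/ (q \/ t))) \/ ((~r \/ p) /\ s)) -> ~r) \/ ~(((~(t -> p) -> (~q -> r)) -> q) -> ((t \/ (~p \/ (t /\ t))) \/ ~s)))
Total distinct subformulas = 30

30


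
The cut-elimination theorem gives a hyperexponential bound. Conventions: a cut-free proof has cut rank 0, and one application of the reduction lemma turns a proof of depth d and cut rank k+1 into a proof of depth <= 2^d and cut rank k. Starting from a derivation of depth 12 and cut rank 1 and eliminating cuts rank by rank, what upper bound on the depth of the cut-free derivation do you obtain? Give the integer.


Each rank reduction sends depth d to at most 2^d; cut rank r needs r reductions.
2_0(12) = 12
2_1(12) = 2^12 = 4096
Cut-free depth bound = 4096

4096


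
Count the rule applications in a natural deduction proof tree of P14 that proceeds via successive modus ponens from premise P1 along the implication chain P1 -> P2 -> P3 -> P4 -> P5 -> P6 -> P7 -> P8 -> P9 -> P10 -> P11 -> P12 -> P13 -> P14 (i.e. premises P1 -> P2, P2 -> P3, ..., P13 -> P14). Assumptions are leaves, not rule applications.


We have a chain: P1 -> P2 -> P3 -> P4 -> P5 -> P6 -> P7 -> P8 -> P9 -> P10 -> P11 -> P12 -> P13 -> P14.
Each modus ponens application produces the next variable.
The chain has 14 propositions, so 14-1 = 13 modus ponens steps.
Total inference nodes = 13

13


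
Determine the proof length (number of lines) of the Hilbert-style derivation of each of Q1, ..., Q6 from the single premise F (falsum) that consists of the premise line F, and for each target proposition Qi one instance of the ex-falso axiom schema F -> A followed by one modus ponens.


Ex falso, line by line:
- 1 premise line (F)
- 6 targets, each needing 1 axiom instance (F -> Qi) + 1 MP = 2 lines: 2 * 6 = 12
Total = 1 + 12 = 13 lines.

13


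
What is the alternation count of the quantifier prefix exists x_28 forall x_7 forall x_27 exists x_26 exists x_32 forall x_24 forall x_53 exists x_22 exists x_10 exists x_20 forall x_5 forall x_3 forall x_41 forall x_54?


Walk the prefix and count type changes:
  position 1: exists -> forall <-- alternation
  position 2: forall -> forall
  position 3: forall -> exists <-- alternation
  position 4: exists -> exists
  position 5: exists -> forall <-- alternation
  position 6: forall -> forall
  position 7: forall -> exists <-- alternation
  position 8: exists -> exists
  position 9: exists -> exists
  position 10: exists -> forall <-- alternation
  position 11: forall -> forall
  position 12: forall -> forall
  position 13: forall -> forall
Total alternations = 5

5


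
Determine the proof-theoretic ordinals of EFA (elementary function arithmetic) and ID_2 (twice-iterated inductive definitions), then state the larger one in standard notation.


Proof-theoretic ordinal of EFA (elementary function arithmetic): omega^3
Proof-theoretic ordinal of ID_2 (twice-iterated inductive definitions): psi_0(epsilon_{Omega_2+1})
Comparing: omega^3 < psi_0(epsilon_{Omega_2+1}).
The larger ordinal is psi_0(epsilon_{Omega_2+1}) (from ID_2 (twice-iterated inductive definitions)).

psi_0(epsilon_{Omega_2+1})


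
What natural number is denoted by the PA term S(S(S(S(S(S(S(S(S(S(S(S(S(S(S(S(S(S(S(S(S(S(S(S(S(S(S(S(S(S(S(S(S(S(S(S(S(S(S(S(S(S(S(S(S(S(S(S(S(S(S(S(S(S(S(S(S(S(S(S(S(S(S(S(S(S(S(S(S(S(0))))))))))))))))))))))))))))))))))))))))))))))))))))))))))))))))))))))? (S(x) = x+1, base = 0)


Counting successors applied to 0:
70 applications of S to 0 = 70

70


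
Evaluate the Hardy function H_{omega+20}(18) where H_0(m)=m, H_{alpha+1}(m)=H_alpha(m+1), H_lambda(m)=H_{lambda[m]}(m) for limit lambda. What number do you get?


H_{omega+20}(18):
Unwind the 20 successor steps: H_{omega+20}(18) = H_omega(18+20) = H_omega(38).
H_omega(m) = H_m(m) = m + m = 2m.
Result = 2 * 38 = 76

76


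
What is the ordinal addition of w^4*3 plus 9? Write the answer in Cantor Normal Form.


Ordinal addition w^4*3 + 9:
Leading exponent of alpha (4) > leading exponent of beta (0).
Since alpha's term has higher exponent than beta's leading term,
the sum is simply alpha followed by beta.
Result = w^4*3 + 9

w^4*3 + 9


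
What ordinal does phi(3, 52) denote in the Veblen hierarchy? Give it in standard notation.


phi(3, 52):
phi(3, beta) = eta_beta (the beta-th eta number, fixed point of zeta).
phi(3, 52) = eta_52

eta_52


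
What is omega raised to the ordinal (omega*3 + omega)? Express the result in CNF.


omega^(omega*3 + omega):
Both terms of the exponent have the same exponent 1, so they merge: omega*3 + omega = omega*(3+1) = omega*4.
omega raised to a CNF ordinal is a single CNF term: Result = omega^(omega*4)

omega^(omega*4)


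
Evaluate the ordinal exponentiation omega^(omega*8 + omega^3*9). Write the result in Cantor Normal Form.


omega^(omega*8 + omega^3*9):
In ordinal addition a term is absorbed by a following term of strictly larger exponent: 1 < 3, so omega*8 + omega^3*9 = omega^3*9.
omega raised to a CNF ordinal is a single CNF term: Result = omega^(omega^3*9)

omega^(omega^3*9)


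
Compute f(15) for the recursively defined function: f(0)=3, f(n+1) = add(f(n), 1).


f(0) = 3
f(1) = add(f(0), 1) = add(3, 1) = 4
f(2) = add(f(1), 1) = add(4, 1) = 5
f(3) = add(f(2), 1) = add(5, 1) = 6
f(4) = add(f(3), 1) = add(6, 1) = 7
f(5) = add(f(4), 1) = add(7, 1) = 8
f(6) = add(f(5), 1) = add(8, 1) = 9
f(7) = add(f(6), 1) = add(9, 1) = 10
f(8) = add(f(7), 1) = add(10, 1) = 11
f(9) = add(f(8), 1) = add(11, 1) = 12
f(10) = add(f(9), 1) = add(12, 1) = 13
f(11) = add(f(10), 1) = add(13, 1) = 14
f(12) = add(f(11), 1) = add(14, 1) = 15
f(13) = add(f(12), 1) = add(15, 1) = 16
f(14) = add(f(13), 1) = add(16, 1) = 17
f(15) = add(f(14), 1) = add(17, 1) = 18


18


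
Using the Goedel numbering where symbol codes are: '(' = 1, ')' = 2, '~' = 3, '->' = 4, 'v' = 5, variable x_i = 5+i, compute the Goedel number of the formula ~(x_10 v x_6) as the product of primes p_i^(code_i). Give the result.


Formula: ~(x_10 v x_6)
Symbol codes: [3, 1, 15, 5, 11, 2]
Primes: [2, 3, 5, 7, 11, 13]
p_1^3 = 2^3 = 8
p_2^1 = 3^1 = 3
p_3^15 = 5^15 = 30517578125
p_4^5 = 7^5 = 16807
p_5^11 = 11^11 = 285311670611
p_6^2 = 13^2 = 169
Product = 593550599783997079833984375000

593550599783997079833984375000


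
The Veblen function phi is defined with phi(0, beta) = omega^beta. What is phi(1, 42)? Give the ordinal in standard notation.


phi(1, 42):
phi(1, beta) = epsilon_beta (the beta-th epsilon number).
phi(1, 42) = epsilon_42

epsilon_42


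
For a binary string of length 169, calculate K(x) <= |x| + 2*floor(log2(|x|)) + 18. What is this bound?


floor(log2(169)) = 7
2 * 7 = 14
K(x) <= 169 + 14 + 18 = 201

201


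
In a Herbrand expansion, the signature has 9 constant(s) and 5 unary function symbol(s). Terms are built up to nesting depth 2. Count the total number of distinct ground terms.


Herbrand terms by depth:
Depth 0: 9 constants
Depth 1: 45 new terms (running total: 54)
Depth 2: 225 new terms (running total: 279)
Total distinct ground terms = 279

279


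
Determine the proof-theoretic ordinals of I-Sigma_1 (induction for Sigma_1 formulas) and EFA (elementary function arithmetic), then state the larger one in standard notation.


Proof-theoretic ordinal of I-Sigma_1 (induction for Sigma_1 formulas): omega^omega
Proof-theoretic ordinal of EFA (elementary function arithmetic): omega^3
Comparing: omega^3 < omega^omega.
The larger ordinal is omega^omega (from I-Sigma_1 (induction for Sigma_1 formulas)).

omega^omega


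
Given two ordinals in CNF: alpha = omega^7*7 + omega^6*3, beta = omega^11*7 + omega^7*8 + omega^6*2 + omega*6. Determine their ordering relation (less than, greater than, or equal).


Compare term by term from highest exponent:
alpha = omega^7*7 + omega^6*3
beta = omega^11*7 + omega^7*8 + omega^6*2 + omega*6
Term 1: alpha has omega^7*7, beta has omega^11*7
Term 2: alpha has omega^6*3, beta has omega^7*8
Term 3: alpha has omega^0*0, beta has omega^6*2
Term 4: alpha has omega^0*0, beta has omega^1*6
Result: alpha < beta

alpha < beta


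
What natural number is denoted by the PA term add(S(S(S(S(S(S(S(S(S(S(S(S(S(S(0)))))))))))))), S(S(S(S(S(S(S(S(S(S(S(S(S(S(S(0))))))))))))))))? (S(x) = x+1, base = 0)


add(S^14(0), S^15(0)):
S^14(0) = 14
S^15(0) = 15
14 + 15 = 29

29


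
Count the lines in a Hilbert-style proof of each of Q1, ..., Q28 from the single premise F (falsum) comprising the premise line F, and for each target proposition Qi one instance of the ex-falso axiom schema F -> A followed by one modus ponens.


Ex falso, line by line:
- 1 premise line (F)
- 28 targets, each needing 1 axiom instance (F -> Qi) + 1 MP = 2 lines: 2 * 28 = 56
Total = 1 + 56 = 57 lines.

57


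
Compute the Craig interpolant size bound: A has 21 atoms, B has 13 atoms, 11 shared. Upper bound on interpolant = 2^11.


Shared atoms = 11
Craig interpolant size bound = 2^11
= 2048

2048


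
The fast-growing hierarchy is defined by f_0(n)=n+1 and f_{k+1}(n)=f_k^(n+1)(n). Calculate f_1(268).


f_1(268) = f_0^269(268)
f_0 adds 1 each time, applied 269 times.
f_1(268) = 268 + 269 = 537

537


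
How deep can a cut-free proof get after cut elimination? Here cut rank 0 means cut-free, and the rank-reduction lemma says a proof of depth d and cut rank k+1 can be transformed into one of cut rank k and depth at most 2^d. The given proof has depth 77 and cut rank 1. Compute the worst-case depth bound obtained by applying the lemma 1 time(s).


Each rank reduction sends depth d to at most 2^d; cut rank r needs r reductions.
2_0(77) = 77
2_1(77) = 2^77 = 151115727451828646838272
Cut-free depth bound = 151115727451828646838272

151115727451828646838272


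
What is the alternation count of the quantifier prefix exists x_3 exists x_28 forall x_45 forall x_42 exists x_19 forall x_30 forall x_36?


Walk the prefix and count type changes:
  position 1: exists -> exists
  position 2: exists -> forall <-- alternation
  position 3: forall -> forall
  position 4: forall -> exists <-- alternation
  position 5: exists -> forall <-- alternation
  position 6: forall -> forall
Total alternations = 3

3


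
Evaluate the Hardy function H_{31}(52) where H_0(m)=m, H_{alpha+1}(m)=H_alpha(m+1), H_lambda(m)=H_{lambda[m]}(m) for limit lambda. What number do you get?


H_31(52):
For finite ordinals k, H_k(n) = n + k (each successor step adds 1).
H_31(52) = 52 + 31 = 83

83


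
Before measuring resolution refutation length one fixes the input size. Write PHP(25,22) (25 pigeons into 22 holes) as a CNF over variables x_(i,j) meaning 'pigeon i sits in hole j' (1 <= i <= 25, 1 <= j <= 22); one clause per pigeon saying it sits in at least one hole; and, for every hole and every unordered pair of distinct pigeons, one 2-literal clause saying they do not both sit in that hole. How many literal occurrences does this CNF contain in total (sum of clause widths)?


PHP(25,22): 25 pigeons, 22 holes, 25*22 = 550 variables.
- pigeon clauses: one per pigeon -> 25 clauses of width 22 -> 550 literals
- hole clauses: 22 holes * C(25,2) = 22 * 300 -> 6600 clauses of width 2 -> 13200 literals
Total literal occurrences = 550 + 13200 = 13750

13750


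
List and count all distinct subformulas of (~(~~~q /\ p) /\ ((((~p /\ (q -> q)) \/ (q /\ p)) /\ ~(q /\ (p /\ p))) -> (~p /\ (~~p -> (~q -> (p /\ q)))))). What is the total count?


Formula: (~(~~~q /\ p) /\ ((((~p /\ (q -> q)) \/ (q /\ p)) /\ ~(q /\ (p /\ p))) -> (~p /\ (~~p -> (~q -> (p /\ q))))))
Subformulas found:
  1. q
  2. p
  3. ~p
  4. ~q
  5. ~~p
  6. ~~q
  7. ~~~q
  8. (q /\ p)
  9. (p /\ q)
  10. (q -> q)
  11. (p /\ p)
  12. (~~~q /\ p)
  13. ~(~~~q /\ p)
  14. (q /\ (p /\ p))
  15. ~(q /\ (p /\ p))
  16. (~q -> (p /\ q))
  17. (~p /\ (q -> q))
  18. (~~p -> (~q -> (p /\ q)))
  19. ((~p /\ (q -> q)) \/ (q /\ p))
  20. (~p /\ (~~p -> (~q -> (p /\ q))))
  21. (((~p /\ (q -> q)) \/ (q /\ p)) /\ ~(q /\ (p /\ p)))
  22. ((((~p /\ (q -> q)) \/ (q /\ p)) /\ ~(q /\ (p /\ p))) -> (~p /\ (~~p -> (~q -> (p /\ q)))))
  23. (~(~~~q /\ p) /\ ((((~p /\ (q -> q)) \/ (q /\ p)) /\ ~(q /\ (p /\ p))) -> (~p /\ (~~p -> (~q -> (p /\ q))))))
Total distinct subformulas = 23

23


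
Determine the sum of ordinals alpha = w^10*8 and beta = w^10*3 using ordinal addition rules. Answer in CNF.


Ordinal addition w^10*8 + w^10*3:
Both terms have the same exponent 10.
w^e*c + w^e*d = w^e*(c+d).
Result = w^10*(8+3) = w^10*11

w^10*11


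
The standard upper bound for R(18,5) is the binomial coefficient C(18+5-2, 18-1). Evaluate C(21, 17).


R(18,5) <= C(18+5-2, 18-1) = C(21, 17)
C(21, 17) = 21! / (17! * 4!)
= 5985

5985


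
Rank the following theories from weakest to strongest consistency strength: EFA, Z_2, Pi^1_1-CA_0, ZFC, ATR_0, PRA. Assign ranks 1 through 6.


Ordering by consistency strength:
1. EFA
2. PRA
3. ATR_0
4. Pi^1_1-CA_0
5. Z_2
6. ZFC


EFA=1, Z_2=5, Pi^1_1-CA_0=4, ZFC=6, ATR_0=3, PRA=2


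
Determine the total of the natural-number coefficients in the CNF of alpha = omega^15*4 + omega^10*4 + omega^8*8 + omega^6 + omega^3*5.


CNF: omega^15*4 + omega^10*4 + omega^8*8 + omega^6 + omega^3*5
Coefficients: 4 + 4 + 8 + 1 + 5 = 22

22


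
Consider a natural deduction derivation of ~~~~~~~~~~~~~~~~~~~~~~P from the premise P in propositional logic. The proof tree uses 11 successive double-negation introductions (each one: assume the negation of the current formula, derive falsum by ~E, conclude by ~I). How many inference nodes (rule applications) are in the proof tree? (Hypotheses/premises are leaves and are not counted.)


Each double-negation introduction (from C infer ~~C) uses 2 inference nodes: one ~E (C and ~C give falsum) and one ~I (discharge ~C).
11 double negations = 11 * 2 = 22 inference nodes.

22


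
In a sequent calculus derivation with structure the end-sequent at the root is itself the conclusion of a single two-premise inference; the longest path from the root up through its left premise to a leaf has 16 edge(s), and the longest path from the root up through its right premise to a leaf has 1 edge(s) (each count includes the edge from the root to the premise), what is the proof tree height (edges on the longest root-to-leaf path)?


Longest path through the left premise: 16 edges (measured from the branching sequent)
Longest path through the right premise: 1 edges
Height of the subtree rooted at the branching sequent: max(16, 1) = 16
The branching sequent is the root itself.
Total height = 16

16


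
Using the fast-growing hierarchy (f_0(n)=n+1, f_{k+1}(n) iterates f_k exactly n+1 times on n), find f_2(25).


f_2(25) = f_1^26(25)
f_1(m) = 2m + 1.
Iterating: f_1^k(n) = 2^k*(n+1) - 1.
f_2(25) = 2^26*(25+1) - 1 = 67108864*26 - 1 = 1744830463

1744830463


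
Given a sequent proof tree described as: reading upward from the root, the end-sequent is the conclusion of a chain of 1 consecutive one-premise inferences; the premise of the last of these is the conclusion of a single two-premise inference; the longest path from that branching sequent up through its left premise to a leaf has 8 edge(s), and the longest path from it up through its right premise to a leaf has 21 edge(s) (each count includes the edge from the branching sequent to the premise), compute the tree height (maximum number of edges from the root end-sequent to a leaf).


Longest path through the left premise: 8 edges (measured from the branching sequent)
Longest path through the right premise: 21 edges
Height of the subtree rooted at the branching sequent: max(8, 21) = 21
The branching sequent sits 1 edges above the root (the chain of one-premise inferences), so height = 21 + 1 = 22

22
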